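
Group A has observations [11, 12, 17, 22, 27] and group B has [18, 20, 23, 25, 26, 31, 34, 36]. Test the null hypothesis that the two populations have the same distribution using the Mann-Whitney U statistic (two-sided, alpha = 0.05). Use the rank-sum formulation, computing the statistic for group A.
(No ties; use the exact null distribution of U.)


Step 1: Combine and sort all 13 observations; assign midranks.
sorted (value, group): (11,X), (12,X), (17,X), (18,Y), (20,Y), (22,X), (23,Y), (25,Y), (26,Y), (27,X), (31,Y), (34,Y), (36,Y)
ranks: 11->1, 12->2, 17->3, 18->4, 20->5, 22->6, 23->7, 25->8, 26->9, 27->10, 31->11, 34->12, 36->13
Step 2: Rank sum for X: R1 = 1 + 2 + 3 + 6 + 10 = 22.
Step 3: U_X = R1 - n1(n1+1)/2 = 22 - 5*6/2 = 22 - 15 = 7.
       U_Y = n1*n2 - U_X = 40 - 7 = 33.
Step 4: No ties, so the exact null distribution of U (based on enumerating the C(13,5) = 1287 equally likely rank assignments) gives the two-sided p-value.
Step 5: p-value = 0.065268; compare to alpha = 0.05. fail to reject H0.

U_X = 7, p = 0.065268, fail to reject H0 at alpha = 0.05.


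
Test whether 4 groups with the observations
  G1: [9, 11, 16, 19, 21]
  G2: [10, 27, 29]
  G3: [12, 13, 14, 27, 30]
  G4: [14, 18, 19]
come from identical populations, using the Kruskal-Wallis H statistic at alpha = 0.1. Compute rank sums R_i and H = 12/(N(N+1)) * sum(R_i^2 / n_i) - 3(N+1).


Step 1: Combine all N = 16 observations and assign midranks.
sorted (value, group, rank): (9,G1,1), (10,G2,2), (11,G1,3), (12,G3,4), (13,G3,5), (14,G3,6.5), (14,G4,6.5), (16,G1,8), (18,G4,9), (19,G1,10.5), (19,G4,10.5), (21,G1,12), (27,G2,13.5), (27,G3,13.5), (29,G2,15), (30,G3,16)
Step 2: Sum ranks within each group.
R_1 = 34.5 (n_1 = 5)
R_2 = 30.5 (n_2 = 3)
R_3 = 45 (n_3 = 5)
R_4 = 26 (n_4 = 3)
Step 3: H = 12/(N(N+1)) * sum(R_i^2/n_i) - 3(N+1)
     = 12/(16*17) * (34.5^2/5 + 30.5^2/3 + 45^2/5 + 26^2/3) - 3*17
     = 0.044118 * 1178.47 - 51
     = 0.991176.
Step 4: Ties present; correction factor C = 1 - 18/(16^3 - 16) = 0.995588. Corrected H = 0.991176 / 0.995588 = 0.995569.
Step 5: Under H0, H ~ chi^2(3); p-value = 0.802324.
Step 6: alpha = 0.1. fail to reject H0.

H = 0.9956, df = 3, p = 0.802324, fail to reject H0.


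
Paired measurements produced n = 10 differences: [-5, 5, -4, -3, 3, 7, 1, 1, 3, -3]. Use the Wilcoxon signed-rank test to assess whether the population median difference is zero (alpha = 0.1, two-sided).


Step 1: Drop any zero differences (none here) and take |d_i|.
|d| = [5, 5, 4, 3, 3, 7, 1, 1, 3, 3]
Step 2: Midrank |d_i| (ties get averaged ranks).
ranks: |5|->8.5, |5|->8.5, |4|->7, |3|->4.5, |3|->4.5, |7|->10, |1|->1.5, |1|->1.5, |3|->4.5, |3|->4.5
Step 3: Attach original signs; sum ranks with positive sign and with negative sign.
W+ = 8.5 + 4.5 + 10 + 1.5 + 1.5 + 4.5 = 30.5
W- = 8.5 + 7 + 4.5 + 4.5 = 24.5
(Check: W+ + W- = 55 should equal n(n+1)/2 = 55.)
Step 4: Test statistic W = min(W+, W-) = 24.5.
Step 5: Ties in |d|, so use the tie-corrected normal approximation.
        E[W] = n(n+1)/4 = 10*11/4 = 27.5.
        Tie groups: |d|=1 (t=2), |d|=3 (t=4), |d|=5 (t=2); sum(t^3 - t) = 72.
        Var[W] = n(n+1)(2n+1)/24 - sum(t^3-t)/48 = 2310/24 - 72/48 = 94.75.
        z = (W - E[W]) / sqrt(Var[W]) = (24.5 - 27.5) / 9.7340 = -0.3082.
        Two-sided p = 2*Phi(z) = 0.757931.
Step 6: alpha = 0.1. fail to reject H0.

W+ = 30.5, W- = 24.5, W = min = 24.5, p = 0.757931, fail to reject H0.


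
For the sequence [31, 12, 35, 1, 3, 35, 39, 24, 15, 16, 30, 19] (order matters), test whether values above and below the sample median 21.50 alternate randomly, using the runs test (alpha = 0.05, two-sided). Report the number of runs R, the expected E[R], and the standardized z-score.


Step 1: Compute median = 21.50; label A = above, B = below.
Labels in order: ABABBAAABBAB  (n_A = 6, n_B = 6)
Step 2: Count runs R = 8.
Step 3: Under H0 (random ordering), E[R] = 2*n_A*n_B/(n_A+n_B) + 1 = 2*6*6/12 + 1 = 7.0000.
        Var[R] = 2*n_A*n_B*(2*n_A*n_B - n_A - n_B) / ((n_A+n_B)^2 * (n_A+n_B-1)) = 4320/1584 = 2.7273.
        SD[R] = 1.6514.
Step 4: Continuity-corrected z = (R - 0.5 - E[R]) / SD[R] = (8 - 0.5 - 7.0000) / 1.6514 = 0.3028.
Step 5: Two-sided p-value via normal approximation = 2*(1 - Phi(|z|)) = 0.762069.
Step 6: alpha = 0.05. fail to reject H0.

R = 8, z = 0.3028, p = 0.762069, fail to reject H0.


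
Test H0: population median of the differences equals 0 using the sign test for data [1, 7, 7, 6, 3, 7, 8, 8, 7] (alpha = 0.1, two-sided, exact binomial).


Step 1: Discard zero differences. Original n = 9; n_eff = number of nonzero differences = 9.
Nonzero differences (with sign): +1, +7, +7, +6, +3, +7, +8, +8, +7
Step 2: Count signs: positive = 9, negative = 0.
Step 3: Under H0: P(positive) = 0.5, so the number of positives S ~ Bin(9, 0.5).
Step 4: Two-sided exact p-value = sum of Bin(9,0.5) probabilities at or below the observed probability = 0.003906.
Step 5: alpha = 0.1. reject H0.

n_eff = 9, pos = 9, neg = 0, p = 0.003906, reject H0.


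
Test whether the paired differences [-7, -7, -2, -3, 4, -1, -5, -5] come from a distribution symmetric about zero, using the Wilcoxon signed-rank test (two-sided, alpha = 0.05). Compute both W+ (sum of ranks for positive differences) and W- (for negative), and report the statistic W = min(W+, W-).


Step 1: Drop any zero differences (none here) and take |d_i|.
|d| = [7, 7, 2, 3, 4, 1, 5, 5]
Step 2: Midrank |d_i| (ties get averaged ranks).
ranks: |7|->7.5, |7|->7.5, |2|->2, |3|->3, |4|->4, |1|->1, |5|->5.5, |5|->5.5
Step 3: Attach original signs; sum ranks with positive sign and with negative sign.
W+ = 4 = 4
W- = 7.5 + 7.5 + 2 + 3 + 1 + 5.5 + 5.5 = 32
(Check: W+ + W- = 36 should equal n(n+1)/2 = 36.)
Step 4: Test statistic W = min(W+, W-) = 4.
Step 5: Ties in |d|, so use the tie-corrected normal approximation.
        E[W] = n(n+1)/4 = 8*9/4 = 18.
        Tie groups: |d|=5 (t=2), |d|=7 (t=2); sum(t^3 - t) = 12.
        Var[W] = n(n+1)(2n+1)/24 - sum(t^3-t)/48 = 1224/24 - 12/48 = 50.75.
        z = (W - E[W]) / sqrt(Var[W]) = (4 - 18) / 7.1239 = -1.9652.
        Two-sided p = 2*Phi(z) = 0.049389.
Step 6: alpha = 0.05. reject H0.

W+ = 4, W- = 32, W = min = 4, p = 0.049389, reject H0.


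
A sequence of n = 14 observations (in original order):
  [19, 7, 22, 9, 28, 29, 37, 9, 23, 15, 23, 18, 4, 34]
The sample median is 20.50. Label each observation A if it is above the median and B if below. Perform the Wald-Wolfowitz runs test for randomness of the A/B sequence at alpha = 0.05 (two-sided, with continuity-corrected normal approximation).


Step 1: Compute median = 20.50; label A = above, B = below.
Labels in order: BBABAAABABABBA  (n_A = 7, n_B = 7)
Step 2: Count runs R = 10.
Step 3: Under H0 (random ordering), E[R] = 2*n_A*n_B/(n_A+n_B) + 1 = 2*7*7/14 + 1 = 8.0000.
        Var[R] = 2*n_A*n_B*(2*n_A*n_B - n_A - n_B) / ((n_A+n_B)^2 * (n_A+n_B-1)) = 8232/2548 = 3.2308.
        SD[R] = 1.7974.
Step 4: Continuity-corrected z = (R - 0.5 - E[R]) / SD[R] = (10 - 0.5 - 8.0000) / 1.7974 = 0.8345.
Step 5: Two-sided p-value via normal approximation = 2*(1 - Phi(|z|)) = 0.403986.
Step 6: alpha = 0.05. fail to reject H0.

R = 10, z = 0.8345, p = 0.403986, fail to reject H0.


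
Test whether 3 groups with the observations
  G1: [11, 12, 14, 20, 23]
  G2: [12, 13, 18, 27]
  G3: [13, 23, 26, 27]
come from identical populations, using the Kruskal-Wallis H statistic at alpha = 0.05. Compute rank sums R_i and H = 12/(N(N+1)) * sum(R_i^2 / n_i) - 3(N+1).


Step 1: Combine all N = 13 observations and assign midranks.
sorted (value, group, rank): (11,G1,1), (12,G1,2.5), (12,G2,2.5), (13,G2,4.5), (13,G3,4.5), (14,G1,6), (18,G2,7), (20,G1,8), (23,G1,9.5), (23,G3,9.5), (26,G3,11), (27,G2,12.5), (27,G3,12.5)
Step 2: Sum ranks within each group.
R_1 = 27 (n_1 = 5)
R_2 = 26.5 (n_2 = 4)
R_3 = 37.5 (n_3 = 4)
Step 3: H = 12/(N(N+1)) * sum(R_i^2/n_i) - 3(N+1)
     = 12/(13*14) * (27^2/5 + 26.5^2/4 + 37.5^2/4) - 3*14
     = 0.065934 * 672.925 - 42
     = 2.368681.
Step 4: Ties present; correction factor C = 1 - 24/(13^3 - 13) = 0.989011. Corrected H = 2.368681 / 0.989011 = 2.395000.
Step 5: Under H0, H ~ chi^2(2); p-value = 0.301948.
Step 6: alpha = 0.05. fail to reject H0.

H = 2.3950, df = 2, p = 0.301948, fail to reject H0.


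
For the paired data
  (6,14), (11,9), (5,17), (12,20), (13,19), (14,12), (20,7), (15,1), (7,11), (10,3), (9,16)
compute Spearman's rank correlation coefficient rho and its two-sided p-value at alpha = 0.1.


Step 1: Rank x and y separately (midranks; no ties here).
rank(x): 6->2, 11->6, 5->1, 12->7, 13->8, 14->9, 20->11, 15->10, 7->3, 10->5, 9->4
rank(y): 14->7, 9->4, 17->9, 20->11, 19->10, 12->6, 7->3, 1->1, 11->5, 3->2, 16->8
Step 2: d_i = R_x(i) - R_y(i); compute d_i^2.
  (2-7)^2=25, (6-4)^2=4, (1-9)^2=64, (7-11)^2=16, (8-10)^2=4, (9-6)^2=9, (11-3)^2=64, (10-1)^2=81, (3-5)^2=4, (5-2)^2=9, (4-8)^2=16
sum(d^2) = 296.
Step 3: rho = 1 - 6*296 / (11*(11^2 - 1)) = 1 - 1776/1320 = -0.345455.
Step 4: Under H0, t = rho * sqrt((n-2)/(1-rho^2)) = -1.1044 ~ t(9).
Step 5: Two-sided p-value from the t-distribution with 9 df = 0.298089.
Step 6: alpha = 0.1. fail to reject H0.

rho = -0.3455, p = 0.298089, fail to reject H0 at alpha = 0.1.


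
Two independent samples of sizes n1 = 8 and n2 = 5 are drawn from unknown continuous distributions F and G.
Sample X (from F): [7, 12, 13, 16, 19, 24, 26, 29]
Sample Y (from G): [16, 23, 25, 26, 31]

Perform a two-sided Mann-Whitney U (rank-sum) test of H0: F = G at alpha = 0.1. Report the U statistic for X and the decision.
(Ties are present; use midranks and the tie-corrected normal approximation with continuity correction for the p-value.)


Step 1: Combine and sort all 13 observations; assign midranks.
sorted (value, group): (7,X), (12,X), (13,X), (16,X), (16,Y), (19,X), (23,Y), (24,X), (25,Y), (26,X), (26,Y), (29,X), (31,Y)
ranks: 7->1, 12->2, 13->3, 16->4.5, 16->4.5, 19->6, 23->7, 24->8, 25->9, 26->10.5, 26->10.5, 29->12, 31->13
Step 2: Rank sum for X: R1 = 1 + 2 + 3 + 4.5 + 6 + 8 + 10.5 + 12 = 47.
Step 3: U_X = R1 - n1(n1+1)/2 = 47 - 8*9/2 = 47 - 36 = 11.
       U_Y = n1*n2 - U_X = 40 - 11 = 29.
Step 4: Ties are present, so use the tie-corrected normal approximation (with continuity correction) for the p-value.
Step 5: p-value = 0.212139; compare to alpha = 0.1. fail to reject H0.

U_X = 11, p = 0.212139, fail to reject H0 at alpha = 0.1.


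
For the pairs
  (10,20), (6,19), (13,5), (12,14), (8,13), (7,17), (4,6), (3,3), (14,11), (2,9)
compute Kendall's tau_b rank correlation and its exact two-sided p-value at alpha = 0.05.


Step 1: Enumerate the 45 unordered pairs (i,j) with i<j and classify each by sign(x_j-x_i) * sign(y_j-y_i).
  (1,2):dx=-4,dy=-1->C; (1,3):dx=+3,dy=-15->D; (1,4):dx=+2,dy=-6->D; (1,5):dx=-2,dy=-7->C
  (1,6):dx=-3,dy=-3->C; (1,7):dx=-6,dy=-14->C; (1,8):dx=-7,dy=-17->C; (1,9):dx=+4,dy=-9->D
  (1,10):dx=-8,dy=-11->C; (2,3):dx=+7,dy=-14->D; (2,4):dx=+6,dy=-5->D; (2,5):dx=+2,dy=-6->D
  (2,6):dx=+1,dy=-2->D; (2,7):dx=-2,dy=-13->C; (2,8):dx=-3,dy=-16->C; (2,9):dx=+8,dy=-8->D
  (2,10):dx=-4,dy=-10->C; (3,4):dx=-1,dy=+9->D; (3,5):dx=-5,dy=+8->D; (3,6):dx=-6,dy=+12->D
  (3,7):dx=-9,dy=+1->D; (3,8):dx=-10,dy=-2->C; (3,9):dx=+1,dy=+6->C; (3,10):dx=-11,dy=+4->D
  (4,5):dx=-4,dy=-1->C; (4,6):dx=-5,dy=+3->D; (4,7):dx=-8,dy=-8->C; (4,8):dx=-9,dy=-11->C
  (4,9):dx=+2,dy=-3->D; (4,10):dx=-10,dy=-5->C; (5,6):dx=-1,dy=+4->D; (5,7):dx=-4,dy=-7->C
  (5,8):dx=-5,dy=-10->C; (5,9):dx=+6,dy=-2->D; (5,10):dx=-6,dy=-4->C; (6,7):dx=-3,dy=-11->C
  (6,8):dx=-4,dy=-14->C; (6,9):dx=+7,dy=-6->D; (6,10):dx=-5,dy=-8->C; (7,8):dx=-1,dy=-3->C
  (7,9):dx=+10,dy=+5->C; (7,10):dx=-2,dy=+3->D; (8,9):dx=+11,dy=+8->C; (8,10):dx=-1,dy=+6->D
  (9,10):dx=-12,dy=-2->C
Step 2: C = 25, D = 20, total pairs = 45.
Step 3: tau = (C - D)/(n(n-1)/2) = (25 - 20)/45 = 0.111111.
Step 4: Exact two-sided p-value (enumerate n! = 3628800 permutations of y under H0): p = 0.727490.
Step 5: alpha = 0.05. fail to reject H0.

tau_b = 0.1111 (C=25, D=20), p = 0.727490, fail to reject H0.


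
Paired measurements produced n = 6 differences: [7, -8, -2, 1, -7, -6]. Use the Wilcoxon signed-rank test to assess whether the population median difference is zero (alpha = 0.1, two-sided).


Step 1: Drop any zero differences (none here) and take |d_i|.
|d| = [7, 8, 2, 1, 7, 6]
Step 2: Midrank |d_i| (ties get averaged ranks).
ranks: |7|->4.5, |8|->6, |2|->2, |1|->1, |7|->4.5, |6|->3
Step 3: Attach original signs; sum ranks with positive sign and with negative sign.
W+ = 4.5 + 1 = 5.5
W- = 6 + 2 + 4.5 + 3 = 15.5
(Check: W+ + W- = 21 should equal n(n+1)/2 = 21.)
Step 4: Test statistic W = min(W+, W-) = 5.5.
Step 5: Ties in |d|, so use the tie-corrected normal approximation.
        E[W] = n(n+1)/4 = 6*7/4 = 10.5.
        Tie groups: |d|=7 (t=2); sum(t^3 - t) = 6.
        Var[W] = n(n+1)(2n+1)/24 - sum(t^3-t)/48 = 546/24 - 6/48 = 22.625.
        z = (W - E[W]) / sqrt(Var[W]) = (5.5 - 10.5) / 4.7566 = -1.0512.
        Two-sided p = 2*Phi(z) = 0.293177.
Step 6: alpha = 0.1. fail to reject H0.

W+ = 5.5, W- = 15.5, W = min = 5.5, p = 0.293177, fail to reject H0.


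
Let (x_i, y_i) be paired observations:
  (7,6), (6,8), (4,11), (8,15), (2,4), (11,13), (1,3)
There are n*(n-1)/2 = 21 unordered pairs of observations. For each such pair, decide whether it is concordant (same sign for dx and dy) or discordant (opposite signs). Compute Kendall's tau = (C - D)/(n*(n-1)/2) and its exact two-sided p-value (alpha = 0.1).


Step 1: Enumerate the 21 unordered pairs (i,j) with i<j and classify each by sign(x_j-x_i) * sign(y_j-y_i).
  (1,2):dx=-1,dy=+2->D; (1,3):dx=-3,dy=+5->D; (1,4):dx=+1,dy=+9->C; (1,5):dx=-5,dy=-2->C
  (1,6):dx=+4,dy=+7->C; (1,7):dx=-6,dy=-3->C; (2,3):dx=-2,dy=+3->D; (2,4):dx=+2,dy=+7->C
  (2,5):dx=-4,dy=-4->C; (2,6):dx=+5,dy=+5->C; (2,7):dx=-5,dy=-5->C; (3,4):dx=+4,dy=+4->C
  (3,5):dx=-2,dy=-7->C; (3,6):dx=+7,dy=+2->C; (3,7):dx=-3,dy=-8->C; (4,5):dx=-6,dy=-11->C
  (4,6):dx=+3,dy=-2->D; (4,7):dx=-7,dy=-12->C; (5,6):dx=+9,dy=+9->C; (5,7):dx=-1,dy=-1->C
  (6,7):dx=-10,dy=-10->C
Step 2: C = 17, D = 4, total pairs = 21.
Step 3: tau = (C - D)/(n(n-1)/2) = (17 - 4)/21 = 0.619048.
Step 4: Exact two-sided p-value (enumerate n! = 5040 permutations of y under H0): p = 0.069048.
Step 5: alpha = 0.1. reject H0.

tau_b = 0.6190 (C=17, D=4), p = 0.069048, reject H0.


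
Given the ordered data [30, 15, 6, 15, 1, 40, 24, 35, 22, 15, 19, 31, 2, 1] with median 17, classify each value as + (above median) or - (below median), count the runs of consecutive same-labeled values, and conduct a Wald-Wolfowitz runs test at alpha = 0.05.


Step 1: Compute median = 17; label A = above, B = below.
Labels in order: ABBBBAAAABAABB  (n_A = 7, n_B = 7)
Step 2: Count runs R = 6.
Step 3: Under H0 (random ordering), E[R] = 2*n_A*n_B/(n_A+n_B) + 1 = 2*7*7/14 + 1 = 8.0000.
        Var[R] = 2*n_A*n_B*(2*n_A*n_B - n_A - n_B) / ((n_A+n_B)^2 * (n_A+n_B-1)) = 8232/2548 = 3.2308.
        SD[R] = 1.7974.
Step 4: Continuity-corrected z = (R + 0.5 - E[R]) / SD[R] = (6 + 0.5 - 8.0000) / 1.7974 = -0.8345.
Step 5: Two-sided p-value via normal approximation = 2*(1 - Phi(|z|)) = 0.403986.
Step 6: alpha = 0.05. fail to reject H0.

R = 6, z = -0.8345, p = 0.403986, fail to reject H0.


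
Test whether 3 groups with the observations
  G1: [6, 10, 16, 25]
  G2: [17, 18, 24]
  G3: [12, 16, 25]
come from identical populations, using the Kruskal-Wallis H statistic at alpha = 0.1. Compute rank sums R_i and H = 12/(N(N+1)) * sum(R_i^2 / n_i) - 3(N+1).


Step 1: Combine all N = 10 observations and assign midranks.
sorted (value, group, rank): (6,G1,1), (10,G1,2), (12,G3,3), (16,G1,4.5), (16,G3,4.5), (17,G2,6), (18,G2,7), (24,G2,8), (25,G1,9.5), (25,G3,9.5)
Step 2: Sum ranks within each group.
R_1 = 17 (n_1 = 4)
R_2 = 21 (n_2 = 3)
R_3 = 17 (n_3 = 3)
Step 3: H = 12/(N(N+1)) * sum(R_i^2/n_i) - 3(N+1)
     = 12/(10*11) * (17^2/4 + 21^2/3 + 17^2/3) - 3*11
     = 0.109091 * 315.583 - 33
     = 1.427273.
Step 4: Ties present; correction factor C = 1 - 12/(10^3 - 10) = 0.987879. Corrected H = 1.427273 / 0.987879 = 1.444785.
Step 5: Under H0, H ~ chi^2(2); p-value = 0.485589.
Step 6: alpha = 0.1. fail to reject H0.

H = 1.4448, df = 2, p = 0.485589, fail to reject H0.


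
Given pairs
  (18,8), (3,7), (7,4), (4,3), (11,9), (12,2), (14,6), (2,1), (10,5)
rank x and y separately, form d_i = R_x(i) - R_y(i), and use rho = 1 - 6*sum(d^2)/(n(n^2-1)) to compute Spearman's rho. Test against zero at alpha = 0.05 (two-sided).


Step 1: Rank x and y separately (midranks; no ties here).
rank(x): 18->9, 3->2, 7->4, 4->3, 11->6, 12->7, 14->8, 2->1, 10->5
rank(y): 8->8, 7->7, 4->4, 3->3, 9->9, 2->2, 6->6, 1->1, 5->5
Step 2: d_i = R_x(i) - R_y(i); compute d_i^2.
  (9-8)^2=1, (2-7)^2=25, (4-4)^2=0, (3-3)^2=0, (6-9)^2=9, (7-2)^2=25, (8-6)^2=4, (1-1)^2=0, (5-5)^2=0
sum(d^2) = 64.
Step 3: rho = 1 - 6*64 / (9*(9^2 - 1)) = 1 - 384/720 = 0.466667.
Step 4: Under H0, t = rho * sqrt((n-2)/(1-rho^2)) = 1.3960 ~ t(7).
Step 5: Two-sided p-value from the t-distribution with 7 df = 0.205386.
Step 6: alpha = 0.05. fail to reject H0.

rho = 0.4667, p = 0.205386, fail to reject H0 at alpha = 0.05.


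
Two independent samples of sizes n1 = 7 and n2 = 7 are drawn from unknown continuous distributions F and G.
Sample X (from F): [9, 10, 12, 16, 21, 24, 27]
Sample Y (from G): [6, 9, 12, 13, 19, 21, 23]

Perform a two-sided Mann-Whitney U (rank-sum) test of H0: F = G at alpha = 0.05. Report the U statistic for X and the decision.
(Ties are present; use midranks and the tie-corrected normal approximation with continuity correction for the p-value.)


Step 1: Combine and sort all 14 observations; assign midranks.
sorted (value, group): (6,Y), (9,X), (9,Y), (10,X), (12,X), (12,Y), (13,Y), (16,X), (19,Y), (21,X), (21,Y), (23,Y), (24,X), (27,X)
ranks: 6->1, 9->2.5, 9->2.5, 10->4, 12->5.5, 12->5.5, 13->7, 16->8, 19->9, 21->10.5, 21->10.5, 23->12, 24->13, 27->14
Step 2: Rank sum for X: R1 = 2.5 + 4 + 5.5 + 8 + 10.5 + 13 + 14 = 57.5.
Step 3: U_X = R1 - n1(n1+1)/2 = 57.5 - 7*8/2 = 57.5 - 28 = 29.5.
       U_Y = n1*n2 - U_X = 49 - 29.5 = 19.5.
Step 4: Ties are present, so use the tie-corrected normal approximation (with continuity correction) for the p-value.
Step 5: p-value = 0.564011; compare to alpha = 0.05. fail to reject H0.

U_X = 29.5, p = 0.564011, fail to reject H0 at alpha = 0.05.


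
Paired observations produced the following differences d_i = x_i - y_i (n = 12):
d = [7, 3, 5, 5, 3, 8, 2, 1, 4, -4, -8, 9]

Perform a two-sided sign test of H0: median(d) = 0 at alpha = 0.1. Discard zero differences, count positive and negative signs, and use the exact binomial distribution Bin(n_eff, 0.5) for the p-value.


Step 1: Discard zero differences. Original n = 12; n_eff = number of nonzero differences = 12.
Nonzero differences (with sign): +7, +3, +5, +5, +3, +8, +2, +1, +4, -4, -8, +9
Step 2: Count signs: positive = 10, negative = 2.
Step 3: Under H0: P(positive) = 0.5, so the number of positives S ~ Bin(12, 0.5).
Step 4: Two-sided exact p-value = sum of Bin(12,0.5) probabilities at or below the observed probability = 0.038574.
Step 5: alpha = 0.1. reject H0.

n_eff = 12, pos = 10, neg = 2, p = 0.038574, reject H0.


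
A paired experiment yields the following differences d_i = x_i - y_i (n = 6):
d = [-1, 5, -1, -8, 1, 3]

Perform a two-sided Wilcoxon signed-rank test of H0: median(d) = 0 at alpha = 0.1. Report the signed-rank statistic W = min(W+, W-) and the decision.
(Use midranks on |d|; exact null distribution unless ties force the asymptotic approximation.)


Step 1: Drop any zero differences (none here) and take |d_i|.
|d| = [1, 5, 1, 8, 1, 3]
Step 2: Midrank |d_i| (ties get averaged ranks).
ranks: |1|->2, |5|->5, |1|->2, |8|->6, |1|->2, |3|->4
Step 3: Attach original signs; sum ranks with positive sign and with negative sign.
W+ = 5 + 2 + 4 = 11
W- = 2 + 2 + 6 = 10
(Check: W+ + W- = 21 should equal n(n+1)/2 = 21.)
Step 4: Test statistic W = min(W+, W-) = 10.
Step 5: Ties in |d|, so use the tie-corrected normal approximation.
        E[W] = n(n+1)/4 = 6*7/4 = 10.5.
        Tie groups: |d|=1 (t=3); sum(t^3 - t) = 24.
        Var[W] = n(n+1)(2n+1)/24 - sum(t^3-t)/48 = 546/24 - 24/48 = 22.25.
        z = (W - E[W]) / sqrt(Var[W]) = (10 - 10.5) / 4.7170 = -0.1060.
        Two-sided p = 2*Phi(z) = 0.915583.
Step 6: alpha = 0.1. fail to reject H0.

W+ = 11, W- = 10, W = min = 10, p = 0.915583, fail to reject H0.


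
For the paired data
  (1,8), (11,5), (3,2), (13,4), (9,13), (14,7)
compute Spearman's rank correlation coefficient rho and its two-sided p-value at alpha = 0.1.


Step 1: Rank x and y separately (midranks; no ties here).
rank(x): 1->1, 11->4, 3->2, 13->5, 9->3, 14->6
rank(y): 8->5, 5->3, 2->1, 4->2, 13->6, 7->4
Step 2: d_i = R_x(i) - R_y(i); compute d_i^2.
  (1-5)^2=16, (4-3)^2=1, (2-1)^2=1, (5-2)^2=9, (3-6)^2=9, (6-4)^2=4
sum(d^2) = 40.
Step 3: rho = 1 - 6*40 / (6*(6^2 - 1)) = 1 - 240/210 = -0.142857.
Step 4: Under H0, t = rho * sqrt((n-2)/(1-rho^2)) = -0.2887 ~ t(4).
Step 5: Two-sided p-value from the t-distribution with 4 df = 0.787172.
Step 6: alpha = 0.1. fail to reject H0.

rho = -0.1429, p = 0.787172, fail to reject H0 at alpha = 0.1.


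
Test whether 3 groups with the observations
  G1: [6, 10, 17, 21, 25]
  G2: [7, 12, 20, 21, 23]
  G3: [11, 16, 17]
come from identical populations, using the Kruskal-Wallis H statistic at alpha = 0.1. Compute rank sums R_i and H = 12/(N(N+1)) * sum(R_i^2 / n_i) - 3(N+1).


Step 1: Combine all N = 13 observations and assign midranks.
sorted (value, group, rank): (6,G1,1), (7,G2,2), (10,G1,3), (11,G3,4), (12,G2,5), (16,G3,6), (17,G1,7.5), (17,G3,7.5), (20,G2,9), (21,G1,10.5), (21,G2,10.5), (23,G2,12), (25,G1,13)
Step 2: Sum ranks within each group.
R_1 = 35 (n_1 = 5)
R_2 = 38.5 (n_2 = 5)
R_3 = 17.5 (n_3 = 3)
Step 3: H = 12/(N(N+1)) * sum(R_i^2/n_i) - 3(N+1)
     = 12/(13*14) * (35^2/5 + 38.5^2/5 + 17.5^2/3) - 3*14
     = 0.065934 * 643.533 - 42
     = 0.430769.
Step 4: Ties present; correction factor C = 1 - 12/(13^3 - 13) = 0.994505. Corrected H = 0.430769 / 0.994505 = 0.433149.
Step 5: Under H0, H ~ chi^2(2); p-value = 0.805272.
Step 6: alpha = 0.1. fail to reject H0.

H = 0.4331, df = 2, p = 0.805272, fail to reject H0.


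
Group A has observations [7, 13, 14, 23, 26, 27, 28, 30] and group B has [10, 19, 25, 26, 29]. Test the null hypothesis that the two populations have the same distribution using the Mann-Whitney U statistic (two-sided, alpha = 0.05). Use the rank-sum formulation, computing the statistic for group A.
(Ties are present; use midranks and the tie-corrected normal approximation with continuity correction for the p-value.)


Step 1: Combine and sort all 13 observations; assign midranks.
sorted (value, group): (7,X), (10,Y), (13,X), (14,X), (19,Y), (23,X), (25,Y), (26,X), (26,Y), (27,X), (28,X), (29,Y), (30,X)
ranks: 7->1, 10->2, 13->3, 14->4, 19->5, 23->6, 25->7, 26->8.5, 26->8.5, 27->10, 28->11, 29->12, 30->13
Step 2: Rank sum for X: R1 = 1 + 3 + 4 + 6 + 8.5 + 10 + 11 + 13 = 56.5.
Step 3: U_X = R1 - n1(n1+1)/2 = 56.5 - 8*9/2 = 56.5 - 36 = 20.5.
       U_Y = n1*n2 - U_X = 40 - 20.5 = 19.5.
Step 4: Ties are present, so use the tie-corrected normal approximation (with continuity correction) for the p-value.
Step 5: p-value = 1.000000; compare to alpha = 0.05. fail to reject H0.

U_X = 20.5, p = 1.000000, fail to reject H0 at alpha = 0.05.


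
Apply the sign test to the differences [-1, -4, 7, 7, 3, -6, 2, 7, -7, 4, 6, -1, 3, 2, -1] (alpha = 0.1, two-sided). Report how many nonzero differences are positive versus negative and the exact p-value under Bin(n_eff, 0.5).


Step 1: Discard zero differences. Original n = 15; n_eff = number of nonzero differences = 15.
Nonzero differences (with sign): -1, -4, +7, +7, +3, -6, +2, +7, -7, +4, +6, -1, +3, +2, -1
Step 2: Count signs: positive = 9, negative = 6.
Step 3: Under H0: P(positive) = 0.5, so the number of positives S ~ Bin(15, 0.5).
Step 4: Two-sided exact p-value = sum of Bin(15,0.5) probabilities at or below the observed probability = 0.607239.
Step 5: alpha = 0.1. fail to reject H0.

n_eff = 15, pos = 9, neg = 6, p = 0.607239, fail to reject H0.


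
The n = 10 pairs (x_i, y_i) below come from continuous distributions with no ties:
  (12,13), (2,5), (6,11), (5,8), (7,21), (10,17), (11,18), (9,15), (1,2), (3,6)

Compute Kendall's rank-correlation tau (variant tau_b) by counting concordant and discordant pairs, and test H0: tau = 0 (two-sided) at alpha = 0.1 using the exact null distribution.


Step 1: Enumerate the 45 unordered pairs (i,j) with i<j and classify each by sign(x_j-x_i) * sign(y_j-y_i).
  (1,2):dx=-10,dy=-8->C; (1,3):dx=-6,dy=-2->C; (1,4):dx=-7,dy=-5->C; (1,5):dx=-5,dy=+8->D
  (1,6):dx=-2,dy=+4->D; (1,7):dx=-1,dy=+5->D; (1,8):dx=-3,dy=+2->D; (1,9):dx=-11,dy=-11->C
  (1,10):dx=-9,dy=-7->C; (2,3):dx=+4,dy=+6->C; (2,4):dx=+3,dy=+3->C; (2,5):dx=+5,dy=+16->C
  (2,6):dx=+8,dy=+12->C; (2,7):dx=+9,dy=+13->C; (2,8):dx=+7,dy=+10->C; (2,9):dx=-1,dy=-3->C
  (2,10):dx=+1,dy=+1->C; (3,4):dx=-1,dy=-3->C; (3,5):dx=+1,dy=+10->C; (3,6):dx=+4,dy=+6->C
  (3,7):dx=+5,dy=+7->C; (3,8):dx=+3,dy=+4->C; (3,9):dx=-5,dy=-9->C; (3,10):dx=-3,dy=-5->C
  (4,5):dx=+2,dy=+13->C; (4,6):dx=+5,dy=+9->C; (4,7):dx=+6,dy=+10->C; (4,8):dx=+4,dy=+7->C
  (4,9):dx=-4,dy=-6->C; (4,10):dx=-2,dy=-2->C; (5,6):dx=+3,dy=-4->D; (5,7):dx=+4,dy=-3->D
  (5,8):dx=+2,dy=-6->D; (5,9):dx=-6,dy=-19->C; (5,10):dx=-4,dy=-15->C; (6,7):dx=+1,dy=+1->C
  (6,8):dx=-1,dy=-2->C; (6,9):dx=-9,dy=-15->C; (6,10):dx=-7,dy=-11->C; (7,8):dx=-2,dy=-3->C
  (7,9):dx=-10,dy=-16->C; (7,10):dx=-8,dy=-12->C; (8,9):dx=-8,dy=-13->C; (8,10):dx=-6,dy=-9->C
  (9,10):dx=+2,dy=+4->C
Step 2: C = 38, D = 7, total pairs = 45.
Step 3: tau = (C - D)/(n(n-1)/2) = (38 - 7)/45 = 0.688889.
Step 4: Exact two-sided p-value (enumerate n! = 3628800 permutations of y under H0): p = 0.004687.
Step 5: alpha = 0.1. reject H0.

tau_b = 0.6889 (C=38, D=7), p = 0.004687, reject H0.


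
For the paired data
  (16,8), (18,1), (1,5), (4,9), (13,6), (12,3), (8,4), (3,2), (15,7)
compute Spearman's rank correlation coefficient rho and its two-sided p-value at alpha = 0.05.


Step 1: Rank x and y separately (midranks; no ties here).
rank(x): 16->8, 18->9, 1->1, 4->3, 13->6, 12->5, 8->4, 3->2, 15->7
rank(y): 8->8, 1->1, 5->5, 9->9, 6->6, 3->3, 4->4, 2->2, 7->7
Step 2: d_i = R_x(i) - R_y(i); compute d_i^2.
  (8-8)^2=0, (9-1)^2=64, (1-5)^2=16, (3-9)^2=36, (6-6)^2=0, (5-3)^2=4, (4-4)^2=0, (2-2)^2=0, (7-7)^2=0
sum(d^2) = 120.
Step 3: rho = 1 - 6*120 / (9*(9^2 - 1)) = 1 - 720/720 = 0.000000.
Step 4: Under H0, t = rho * sqrt((n-2)/(1-rho^2)) = 0.0000 ~ t(7).
Step 5: Two-sided p-value from the t-distribution with 7 df = 1.000000.
Step 6: alpha = 0.05. fail to reject H0.

rho = 0.0000, p = 1.000000, fail to reject H0 at alpha = 0.05.


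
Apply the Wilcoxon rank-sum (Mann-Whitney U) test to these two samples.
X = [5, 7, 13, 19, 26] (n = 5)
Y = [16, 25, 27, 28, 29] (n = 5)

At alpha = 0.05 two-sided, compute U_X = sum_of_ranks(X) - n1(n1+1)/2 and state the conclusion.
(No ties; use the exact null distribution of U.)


Step 1: Combine and sort all 10 observations; assign midranks.
sorted (value, group): (5,X), (7,X), (13,X), (16,Y), (19,X), (25,Y), (26,X), (27,Y), (28,Y), (29,Y)
ranks: 5->1, 7->2, 13->3, 16->4, 19->5, 25->6, 26->7, 27->8, 28->9, 29->10
Step 2: Rank sum for X: R1 = 1 + 2 + 3 + 5 + 7 = 18.
Step 3: U_X = R1 - n1(n1+1)/2 = 18 - 5*6/2 = 18 - 15 = 3.
       U_Y = n1*n2 - U_X = 25 - 3 = 22.
Step 4: No ties, so the exact null distribution of U (based on enumerating the C(10,5) = 252 equally likely rank assignments) gives the two-sided p-value.
Step 5: p-value = 0.055556; compare to alpha = 0.05. fail to reject H0.

U_X = 3, p = 0.055556, fail to reject H0 at alpha = 0.05.


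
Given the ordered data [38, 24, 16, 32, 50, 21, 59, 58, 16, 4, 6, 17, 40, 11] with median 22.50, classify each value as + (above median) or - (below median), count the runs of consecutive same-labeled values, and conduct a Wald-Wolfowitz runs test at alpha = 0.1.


Step 1: Compute median = 22.50; label A = above, B = below.
Labels in order: AABAABAABBBBAB  (n_A = 7, n_B = 7)
Step 2: Count runs R = 8.
Step 3: Under H0 (random ordering), E[R] = 2*n_A*n_B/(n_A+n_B) + 1 = 2*7*7/14 + 1 = 8.0000.
        Var[R] = 2*n_A*n_B*(2*n_A*n_B - n_A - n_B) / ((n_A+n_B)^2 * (n_A+n_B-1)) = 8232/2548 = 3.2308.
        SD[R] = 1.7974.
Step 4: R = E[R], so z = 0 with no continuity correction.
Step 5: Two-sided p-value via normal approximation = 2*(1 - Phi(|z|)) = 1.000000.
Step 6: alpha = 0.1. fail to reject H0.

R = 8, z = 0.0000, p = 1.000000, fail to reject H0.


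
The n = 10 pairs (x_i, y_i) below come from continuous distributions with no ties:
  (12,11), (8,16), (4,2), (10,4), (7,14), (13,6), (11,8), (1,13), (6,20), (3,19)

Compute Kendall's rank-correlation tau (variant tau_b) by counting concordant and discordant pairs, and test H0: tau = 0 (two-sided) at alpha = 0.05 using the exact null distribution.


Step 1: Enumerate the 45 unordered pairs (i,j) with i<j and classify each by sign(x_j-x_i) * sign(y_j-y_i).
  (1,2):dx=-4,dy=+5->D; (1,3):dx=-8,dy=-9->C; (1,4):dx=-2,dy=-7->C; (1,5):dx=-5,dy=+3->D
  (1,6):dx=+1,dy=-5->D; (1,7):dx=-1,dy=-3->C; (1,8):dx=-11,dy=+2->D; (1,9):dx=-6,dy=+9->D
  (1,10):dx=-9,dy=+8->D; (2,3):dx=-4,dy=-14->C; (2,4):dx=+2,dy=-12->D; (2,5):dx=-1,dy=-2->C
  (2,6):dx=+5,dy=-10->D; (2,7):dx=+3,dy=-8->D; (2,8):dx=-7,dy=-3->C; (2,9):dx=-2,dy=+4->D
  (2,10):dx=-5,dy=+3->D; (3,4):dx=+6,dy=+2->C; (3,5):dx=+3,dy=+12->C; (3,6):dx=+9,dy=+4->C
  (3,7):dx=+7,dy=+6->C; (3,8):dx=-3,dy=+11->D; (3,9):dx=+2,dy=+18->C; (3,10):dx=-1,dy=+17->D
  (4,5):dx=-3,dy=+10->D; (4,6):dx=+3,dy=+2->C; (4,7):dx=+1,dy=+4->C; (4,8):dx=-9,dy=+9->D
  (4,9):dx=-4,dy=+16->D; (4,10):dx=-7,dy=+15->D; (5,6):dx=+6,dy=-8->D; (5,7):dx=+4,dy=-6->D
  (5,8):dx=-6,dy=-1->C; (5,9):dx=-1,dy=+6->D; (5,10):dx=-4,dy=+5->D; (6,7):dx=-2,dy=+2->D
  (6,8):dx=-12,dy=+7->D; (6,9):dx=-7,dy=+14->D; (6,10):dx=-10,dy=+13->D; (7,8):dx=-10,dy=+5->D
  (7,9):dx=-5,dy=+12->D; (7,10):dx=-8,dy=+11->D; (8,9):dx=+5,dy=+7->C; (8,10):dx=+2,dy=+6->C
  (9,10):dx=-3,dy=-1->C
Step 2: C = 17, D = 28, total pairs = 45.
Step 3: tau = (C - D)/(n(n-1)/2) = (17 - 28)/45 = -0.244444.
Step 4: Exact two-sided p-value (enumerate n! = 3628800 permutations of y under H0): p = 0.380720.
Step 5: alpha = 0.05. fail to reject H0.

tau_b = -0.2444 (C=17, D=28), p = 0.380720, fail to reject H0.


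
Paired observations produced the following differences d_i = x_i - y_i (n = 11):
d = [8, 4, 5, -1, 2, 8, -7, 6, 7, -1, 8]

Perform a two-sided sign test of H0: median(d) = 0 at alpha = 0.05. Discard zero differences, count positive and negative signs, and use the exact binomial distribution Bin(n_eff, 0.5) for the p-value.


Step 1: Discard zero differences. Original n = 11; n_eff = number of nonzero differences = 11.
Nonzero differences (with sign): +8, +4, +5, -1, +2, +8, -7, +6, +7, -1, +8
Step 2: Count signs: positive = 8, negative = 3.
Step 3: Under H0: P(positive) = 0.5, so the number of positives S ~ Bin(11, 0.5).
Step 4: Two-sided exact p-value = sum of Bin(11,0.5) probabilities at or below the observed probability = 0.226562.
Step 5: alpha = 0.05. fail to reject H0.

n_eff = 11, pos = 8, neg = 3, p = 0.226562, fail to reject H0.


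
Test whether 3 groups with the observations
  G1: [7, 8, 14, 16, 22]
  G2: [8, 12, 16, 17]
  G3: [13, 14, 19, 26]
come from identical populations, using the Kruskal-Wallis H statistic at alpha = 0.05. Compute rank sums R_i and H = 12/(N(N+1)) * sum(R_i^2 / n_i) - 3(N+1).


Step 1: Combine all N = 13 observations and assign midranks.
sorted (value, group, rank): (7,G1,1), (8,G1,2.5), (8,G2,2.5), (12,G2,4), (13,G3,5), (14,G1,6.5), (14,G3,6.5), (16,G1,8.5), (16,G2,8.5), (17,G2,10), (19,G3,11), (22,G1,12), (26,G3,13)
Step 2: Sum ranks within each group.
R_1 = 30.5 (n_1 = 5)
R_2 = 25 (n_2 = 4)
R_3 = 35.5 (n_3 = 4)
Step 3: H = 12/(N(N+1)) * sum(R_i^2/n_i) - 3(N+1)
     = 12/(13*14) * (30.5^2/5 + 25^2/4 + 35.5^2/4) - 3*14
     = 0.065934 * 657.362 - 42
     = 1.342582.
Step 4: Ties present; correction factor C = 1 - 18/(13^3 - 13) = 0.991758. Corrected H = 1.342582 / 0.991758 = 1.353740.
Step 5: Under H0, H ~ chi^2(2); p-value = 0.508205.
Step 6: alpha = 0.05. fail to reject H0.

H = 1.3537, df = 2, p = 0.508205, fail to reject H0.


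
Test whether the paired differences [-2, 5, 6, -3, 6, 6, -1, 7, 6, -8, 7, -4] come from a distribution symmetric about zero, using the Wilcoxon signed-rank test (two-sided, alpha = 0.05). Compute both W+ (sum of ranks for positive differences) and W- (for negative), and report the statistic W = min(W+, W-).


Step 1: Drop any zero differences (none here) and take |d_i|.
|d| = [2, 5, 6, 3, 6, 6, 1, 7, 6, 8, 7, 4]
Step 2: Midrank |d_i| (ties get averaged ranks).
ranks: |2|->2, |5|->5, |6|->7.5, |3|->3, |6|->7.5, |6|->7.5, |1|->1, |7|->10.5, |6|->7.5, |8|->12, |7|->10.5, |4|->4
Step 3: Attach original signs; sum ranks with positive sign and with negative sign.
W+ = 5 + 7.5 + 7.5 + 7.5 + 10.5 + 7.5 + 10.5 = 56
W- = 2 + 3 + 1 + 12 + 4 = 22
(Check: W+ + W- = 78 should equal n(n+1)/2 = 78.)
Step 4: Test statistic W = min(W+, W-) = 22.
Step 5: Ties in |d|, so use the tie-corrected normal approximation.
        E[W] = n(n+1)/4 = 12*13/4 = 39.
        Tie groups: |d|=6 (t=4), |d|=7 (t=2); sum(t^3 - t) = 66.
        Var[W] = n(n+1)(2n+1)/24 - sum(t^3-t)/48 = 3900/24 - 66/48 = 161.125.
        z = (W - E[W]) / sqrt(Var[W]) = (22 - 39) / 12.6935 = -1.3393.
        Two-sided p = 2*Phi(z) = 0.180483.
Step 6: alpha = 0.05. fail to reject H0.

W+ = 56, W- = 22, W = min = 22, p = 0.180483, fail to reject H0.


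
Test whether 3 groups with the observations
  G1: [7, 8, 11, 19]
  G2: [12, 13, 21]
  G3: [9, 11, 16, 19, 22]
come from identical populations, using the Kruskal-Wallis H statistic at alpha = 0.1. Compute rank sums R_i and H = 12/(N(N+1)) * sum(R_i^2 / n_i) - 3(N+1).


Step 1: Combine all N = 12 observations and assign midranks.
sorted (value, group, rank): (7,G1,1), (8,G1,2), (9,G3,3), (11,G1,4.5), (11,G3,4.5), (12,G2,6), (13,G2,7), (16,G3,8), (19,G1,9.5), (19,G3,9.5), (21,G2,11), (22,G3,12)
Step 2: Sum ranks within each group.
R_1 = 17 (n_1 = 4)
R_2 = 24 (n_2 = 3)
R_3 = 37 (n_3 = 5)
Step 3: H = 12/(N(N+1)) * sum(R_i^2/n_i) - 3(N+1)
     = 12/(12*13) * (17^2/4 + 24^2/3 + 37^2/5) - 3*13
     = 0.076923 * 538.05 - 39
     = 2.388462.
Step 4: Ties present; correction factor C = 1 - 12/(12^3 - 12) = 0.993007. Corrected H = 2.388462 / 0.993007 = 2.405282.
Step 5: Under H0, H ~ chi^2(2); p-value = 0.300400.
Step 6: alpha = 0.1. fail to reject H0.

H = 2.4053, df = 2, p = 0.300400, fail to reject H0.


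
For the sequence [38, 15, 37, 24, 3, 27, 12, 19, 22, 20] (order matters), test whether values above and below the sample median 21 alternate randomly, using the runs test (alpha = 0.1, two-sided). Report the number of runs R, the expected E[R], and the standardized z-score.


Step 1: Compute median = 21; label A = above, B = below.
Labels in order: ABAABABBAB  (n_A = 5, n_B = 5)
Step 2: Count runs R = 8.
Step 3: Under H0 (random ordering), E[R] = 2*n_A*n_B/(n_A+n_B) + 1 = 2*5*5/10 + 1 = 6.0000.
        Var[R] = 2*n_A*n_B*(2*n_A*n_B - n_A - n_B) / ((n_A+n_B)^2 * (n_A+n_B-1)) = 2000/900 = 2.2222.
        SD[R] = 1.4907.
Step 4: Continuity-corrected z = (R - 0.5 - E[R]) / SD[R] = (8 - 0.5 - 6.0000) / 1.4907 = 1.0062.
Step 5: Two-sided p-value via normal approximation = 2*(1 - Phi(|z|)) = 0.314305.
Step 6: alpha = 0.1. fail to reject H0.

R = 8, z = 1.0062, p = 0.314305, fail to reject H0.


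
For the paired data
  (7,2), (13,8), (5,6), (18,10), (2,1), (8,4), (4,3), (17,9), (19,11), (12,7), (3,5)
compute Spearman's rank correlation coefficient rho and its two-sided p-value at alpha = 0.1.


Step 1: Rank x and y separately (midranks; no ties here).
rank(x): 7->5, 13->8, 5->4, 18->10, 2->1, 8->6, 4->3, 17->9, 19->11, 12->7, 3->2
rank(y): 2->2, 8->8, 6->6, 10->10, 1->1, 4->4, 3->3, 9->9, 11->11, 7->7, 5->5
Step 2: d_i = R_x(i) - R_y(i); compute d_i^2.
  (5-2)^2=9, (8-8)^2=0, (4-6)^2=4, (10-10)^2=0, (1-1)^2=0, (6-4)^2=4, (3-3)^2=0, (9-9)^2=0, (11-11)^2=0, (7-7)^2=0, (2-5)^2=9
sum(d^2) = 26.
Step 3: rho = 1 - 6*26 / (11*(11^2 - 1)) = 1 - 156/1320 = 0.881818.
Step 4: Under H0, t = rho * sqrt((n-2)/(1-rho^2)) = 5.6097 ~ t(9).
Step 5: Two-sided p-value from the t-distribution with 9 df = 0.000330.
Step 6: alpha = 0.1. reject H0.

rho = 0.8818, p = 0.000330, reject H0 at alpha = 0.1.


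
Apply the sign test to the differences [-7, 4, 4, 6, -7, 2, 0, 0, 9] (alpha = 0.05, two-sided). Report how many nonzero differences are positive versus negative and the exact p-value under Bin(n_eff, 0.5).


Step 1: Discard zero differences. Original n = 9; n_eff = number of nonzero differences = 7.
Nonzero differences (with sign): -7, +4, +4, +6, -7, +2, +9
Step 2: Count signs: positive = 5, negative = 2.
Step 3: Under H0: P(positive) = 0.5, so the number of positives S ~ Bin(7, 0.5).
Step 4: Two-sided exact p-value = sum of Bin(7,0.5) probabilities at or below the observed probability = 0.453125.
Step 5: alpha = 0.05. fail to reject H0.

n_eff = 7, pos = 5, neg = 2, p = 0.453125, fail to reject H0.


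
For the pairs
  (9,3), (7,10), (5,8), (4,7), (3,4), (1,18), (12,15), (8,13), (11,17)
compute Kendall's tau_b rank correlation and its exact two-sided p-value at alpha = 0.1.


Step 1: Enumerate the 36 unordered pairs (i,j) with i<j and classify each by sign(x_j-x_i) * sign(y_j-y_i).
  (1,2):dx=-2,dy=+7->D; (1,3):dx=-4,dy=+5->D; (1,4):dx=-5,dy=+4->D; (1,5):dx=-6,dy=+1->D
  (1,6):dx=-8,dy=+15->D; (1,7):dx=+3,dy=+12->C; (1,8):dx=-1,dy=+10->D; (1,9):dx=+2,dy=+14->C
  (2,3):dx=-2,dy=-2->C; (2,4):dx=-3,dy=-3->C; (2,5):dx=-4,dy=-6->C; (2,6):dx=-6,dy=+8->D
  (2,7):dx=+5,dy=+5->C; (2,8):dx=+1,dy=+3->C; (2,9):dx=+4,dy=+7->C; (3,4):dx=-1,dy=-1->C
  (3,5):dx=-2,dy=-4->C; (3,6):dx=-4,dy=+10->D; (3,7):dx=+7,dy=+7->C; (3,8):dx=+3,dy=+5->C
  (3,9):dx=+6,dy=+9->C; (4,5):dx=-1,dy=-3->C; (4,6):dx=-3,dy=+11->D; (4,7):dx=+8,dy=+8->C
  (4,8):dx=+4,dy=+6->C; (4,9):dx=+7,dy=+10->C; (5,6):dx=-2,dy=+14->D; (5,7):dx=+9,dy=+11->C
  (5,8):dx=+5,dy=+9->C; (5,9):dx=+8,dy=+13->C; (6,7):dx=+11,dy=-3->D; (6,8):dx=+7,dy=-5->D
  (6,9):dx=+10,dy=-1->D; (7,8):dx=-4,dy=-2->C; (7,9):dx=-1,dy=+2->D; (8,9):dx=+3,dy=+4->C
Step 2: C = 22, D = 14, total pairs = 36.
Step 3: tau = (C - D)/(n(n-1)/2) = (22 - 14)/36 = 0.222222.
Step 4: Exact two-sided p-value (enumerate n! = 362880 permutations of y under H0): p = 0.476709.
Step 5: alpha = 0.1. fail to reject H0.

tau_b = 0.2222 (C=22, D=14), p = 0.476709, fail to reject H0.


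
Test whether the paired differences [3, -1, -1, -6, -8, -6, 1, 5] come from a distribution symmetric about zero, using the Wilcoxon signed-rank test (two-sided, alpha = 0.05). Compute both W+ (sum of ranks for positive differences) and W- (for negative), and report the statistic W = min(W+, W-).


Step 1: Drop any zero differences (none here) and take |d_i|.
|d| = [3, 1, 1, 6, 8, 6, 1, 5]
Step 2: Midrank |d_i| (ties get averaged ranks).
ranks: |3|->4, |1|->2, |1|->2, |6|->6.5, |8|->8, |6|->6.5, |1|->2, |5|->5
Step 3: Attach original signs; sum ranks with positive sign and with negative sign.
W+ = 4 + 2 + 5 = 11
W- = 2 + 2 + 6.5 + 8 + 6.5 = 25
(Check: W+ + W- = 36 should equal n(n+1)/2 = 36.)
Step 4: Test statistic W = min(W+, W-) = 11.
Step 5: Ties in |d|, so use the tie-corrected normal approximation.
        E[W] = n(n+1)/4 = 8*9/4 = 18.
        Tie groups: |d|=1 (t=3), |d|=6 (t=2); sum(t^3 - t) = 30.
        Var[W] = n(n+1)(2n+1)/24 - sum(t^3-t)/48 = 1224/24 - 30/48 = 50.375.
        z = (W - E[W]) / sqrt(Var[W]) = (11 - 18) / 7.0975 = -0.9863.
        Two-sided p = 2*Phi(z) = 0.324007.
Step 6: alpha = 0.05. fail to reject H0.

W+ = 11, W- = 25, W = min = 11, p = 0.324007, fail to reject H0.


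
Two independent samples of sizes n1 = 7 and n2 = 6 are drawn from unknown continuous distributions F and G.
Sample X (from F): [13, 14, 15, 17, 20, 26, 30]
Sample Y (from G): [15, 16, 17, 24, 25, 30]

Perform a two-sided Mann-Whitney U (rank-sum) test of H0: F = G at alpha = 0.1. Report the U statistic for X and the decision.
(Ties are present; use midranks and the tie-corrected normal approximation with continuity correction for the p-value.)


Step 1: Combine and sort all 13 observations; assign midranks.
sorted (value, group): (13,X), (14,X), (15,X), (15,Y), (16,Y), (17,X), (17,Y), (20,X), (24,Y), (25,Y), (26,X), (30,X), (30,Y)
ranks: 13->1, 14->2, 15->3.5, 15->3.5, 16->5, 17->6.5, 17->6.5, 20->8, 24->9, 25->10, 26->11, 30->12.5, 30->12.5
Step 2: Rank sum for X: R1 = 1 + 2 + 3.5 + 6.5 + 8 + 11 + 12.5 = 44.5.
Step 3: U_X = R1 - n1(n1+1)/2 = 44.5 - 7*8/2 = 44.5 - 28 = 16.5.
       U_Y = n1*n2 - U_X = 42 - 16.5 = 25.5.
Step 4: Ties are present, so use the tie-corrected normal approximation (with continuity correction) for the p-value.
Step 5: p-value = 0.566104; compare to alpha = 0.1. fail to reject H0.

U_X = 16.5, p = 0.566104, fail to reject H0 at alpha = 0.1.
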